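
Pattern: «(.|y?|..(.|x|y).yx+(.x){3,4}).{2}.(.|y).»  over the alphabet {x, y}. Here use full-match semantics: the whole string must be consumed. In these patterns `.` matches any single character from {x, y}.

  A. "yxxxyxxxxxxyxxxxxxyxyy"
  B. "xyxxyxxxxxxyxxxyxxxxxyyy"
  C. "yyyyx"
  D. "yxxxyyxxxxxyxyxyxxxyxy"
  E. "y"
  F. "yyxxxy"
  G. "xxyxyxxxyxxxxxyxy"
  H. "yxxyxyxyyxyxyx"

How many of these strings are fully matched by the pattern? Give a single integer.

5

A → match
B → match
C → match
D → no match
E → no match
F → match
G → match
H → no match
Total matched: 5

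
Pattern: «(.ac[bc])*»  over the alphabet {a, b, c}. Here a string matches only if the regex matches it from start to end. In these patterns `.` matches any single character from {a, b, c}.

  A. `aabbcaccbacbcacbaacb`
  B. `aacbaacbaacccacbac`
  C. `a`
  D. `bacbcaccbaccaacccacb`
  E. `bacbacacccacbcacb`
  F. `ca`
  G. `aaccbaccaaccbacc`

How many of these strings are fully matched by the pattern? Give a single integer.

A → no match
B → no match
C. `a` → no match
D → match
E → no match
F. `ca` → no match
G → match
Total matched: 2

2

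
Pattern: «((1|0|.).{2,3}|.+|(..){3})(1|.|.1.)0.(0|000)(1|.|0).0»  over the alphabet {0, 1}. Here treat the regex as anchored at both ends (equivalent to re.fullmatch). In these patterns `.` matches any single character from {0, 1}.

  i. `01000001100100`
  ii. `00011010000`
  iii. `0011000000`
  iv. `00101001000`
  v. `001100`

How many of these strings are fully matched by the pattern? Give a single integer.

2

i → no match
ii. `00011010000` → match
iii. `0011000000` → match
iv. `00101001000` → no match
v. `001100` → no match
Total matched: 2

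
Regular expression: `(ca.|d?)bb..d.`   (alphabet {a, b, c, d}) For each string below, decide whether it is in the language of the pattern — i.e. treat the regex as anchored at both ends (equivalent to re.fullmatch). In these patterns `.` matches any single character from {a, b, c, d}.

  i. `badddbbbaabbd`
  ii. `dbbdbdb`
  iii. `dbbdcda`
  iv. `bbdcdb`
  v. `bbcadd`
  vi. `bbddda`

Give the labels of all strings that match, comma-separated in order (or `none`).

i → no match
ii → match
iii → match
iv → match
v → match
vi → match

ii, iii, iv, v, vi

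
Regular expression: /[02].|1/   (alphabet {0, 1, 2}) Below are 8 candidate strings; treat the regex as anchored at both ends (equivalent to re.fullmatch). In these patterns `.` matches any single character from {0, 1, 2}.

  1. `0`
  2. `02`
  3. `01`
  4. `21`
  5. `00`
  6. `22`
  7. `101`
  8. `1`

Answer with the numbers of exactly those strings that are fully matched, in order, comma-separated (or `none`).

2, 3, 4, 5, 6, 8

1 → no match
2 → match
3 → match
4 → match
5 → match
6 → match
7 → no match
8 → match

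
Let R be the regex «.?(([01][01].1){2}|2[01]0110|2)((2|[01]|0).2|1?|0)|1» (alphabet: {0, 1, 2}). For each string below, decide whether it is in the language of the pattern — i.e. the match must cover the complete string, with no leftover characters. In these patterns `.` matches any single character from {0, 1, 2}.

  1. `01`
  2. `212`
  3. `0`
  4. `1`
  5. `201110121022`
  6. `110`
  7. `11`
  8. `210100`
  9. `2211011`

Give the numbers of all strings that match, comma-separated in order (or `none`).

1. `01` → no match
2. `212` → no match
3. `0` → no match
4. `1` → match
5. `201110121022` → match
6. `110` → no match
7. `11` → no match
8. `210100` → no match
9. `2211011` → no match

4, 5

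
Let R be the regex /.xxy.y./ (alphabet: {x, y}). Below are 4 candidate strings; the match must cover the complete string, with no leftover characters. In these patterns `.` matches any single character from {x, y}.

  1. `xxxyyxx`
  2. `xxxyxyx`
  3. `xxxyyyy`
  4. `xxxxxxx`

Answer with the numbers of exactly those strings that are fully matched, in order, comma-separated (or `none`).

1 → no match
2 → match
3 → match
4 → no match

2, 3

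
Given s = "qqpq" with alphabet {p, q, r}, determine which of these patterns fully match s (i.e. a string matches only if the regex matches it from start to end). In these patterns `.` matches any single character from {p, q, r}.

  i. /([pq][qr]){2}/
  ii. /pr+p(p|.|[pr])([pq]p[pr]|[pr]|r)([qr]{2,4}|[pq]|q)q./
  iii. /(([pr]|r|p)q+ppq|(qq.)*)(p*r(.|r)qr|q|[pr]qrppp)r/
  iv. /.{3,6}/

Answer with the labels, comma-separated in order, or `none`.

i → match
ii → no match — must start with "pr"
iii → no match — must end with "r"
iv → match

i, iv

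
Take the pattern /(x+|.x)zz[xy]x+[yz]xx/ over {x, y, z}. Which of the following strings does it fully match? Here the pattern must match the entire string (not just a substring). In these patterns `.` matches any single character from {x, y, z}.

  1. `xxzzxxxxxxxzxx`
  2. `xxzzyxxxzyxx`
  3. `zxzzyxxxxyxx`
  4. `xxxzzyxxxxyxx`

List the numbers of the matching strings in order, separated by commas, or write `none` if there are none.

1 → match
2 → no match
3 → match
4 → match

1, 3, 4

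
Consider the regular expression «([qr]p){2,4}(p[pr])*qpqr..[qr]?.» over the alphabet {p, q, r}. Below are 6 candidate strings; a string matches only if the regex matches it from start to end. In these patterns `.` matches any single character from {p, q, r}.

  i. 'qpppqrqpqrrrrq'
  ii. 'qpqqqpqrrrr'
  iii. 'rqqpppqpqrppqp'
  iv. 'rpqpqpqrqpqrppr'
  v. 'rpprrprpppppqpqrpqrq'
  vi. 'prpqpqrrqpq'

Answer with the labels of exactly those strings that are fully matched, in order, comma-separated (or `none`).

i → no match
ii. 'qpqqqpqrrrr' → no match
iii → no match
iv → no match
v → no match
vi. 'prpqpqrrqpq' → no match

none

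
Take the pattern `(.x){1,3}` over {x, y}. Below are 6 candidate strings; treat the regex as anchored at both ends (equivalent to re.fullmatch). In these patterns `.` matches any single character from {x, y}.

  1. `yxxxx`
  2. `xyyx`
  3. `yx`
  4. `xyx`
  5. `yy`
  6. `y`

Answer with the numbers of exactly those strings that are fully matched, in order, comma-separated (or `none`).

3

1 → no match
2 → no match
3 → match
4 → no match
5 → no match — must end with `x`
6 → no match — must end with `x`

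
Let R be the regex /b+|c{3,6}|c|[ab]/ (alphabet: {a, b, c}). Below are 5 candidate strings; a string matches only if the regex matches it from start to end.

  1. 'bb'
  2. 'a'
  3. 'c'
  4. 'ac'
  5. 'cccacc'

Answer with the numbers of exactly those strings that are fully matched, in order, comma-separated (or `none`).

1, 2, 3

1. 'bb' → match
2. 'a' → match
3. 'c' → match
4. 'ac' → no match
5. 'cccacc' → no match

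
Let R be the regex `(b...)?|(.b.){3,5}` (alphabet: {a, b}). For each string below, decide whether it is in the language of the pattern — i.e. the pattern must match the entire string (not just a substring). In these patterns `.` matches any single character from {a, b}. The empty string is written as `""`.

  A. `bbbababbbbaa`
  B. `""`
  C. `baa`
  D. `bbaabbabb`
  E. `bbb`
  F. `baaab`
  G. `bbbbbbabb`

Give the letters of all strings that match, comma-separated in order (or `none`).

A → no match
B → match
C → no match
D → match
E → no match
F → no match
G → match

B, D, G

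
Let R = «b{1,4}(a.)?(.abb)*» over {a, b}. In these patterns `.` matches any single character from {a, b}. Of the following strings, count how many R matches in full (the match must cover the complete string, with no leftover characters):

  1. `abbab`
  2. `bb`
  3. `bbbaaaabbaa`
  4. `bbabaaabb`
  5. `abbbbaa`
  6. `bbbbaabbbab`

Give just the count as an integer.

1 → no match — must start with `b`
2 → match
3 → no match
4 → no match
5 → no match — must start with `b`
6 → no match
Total matched: 1

1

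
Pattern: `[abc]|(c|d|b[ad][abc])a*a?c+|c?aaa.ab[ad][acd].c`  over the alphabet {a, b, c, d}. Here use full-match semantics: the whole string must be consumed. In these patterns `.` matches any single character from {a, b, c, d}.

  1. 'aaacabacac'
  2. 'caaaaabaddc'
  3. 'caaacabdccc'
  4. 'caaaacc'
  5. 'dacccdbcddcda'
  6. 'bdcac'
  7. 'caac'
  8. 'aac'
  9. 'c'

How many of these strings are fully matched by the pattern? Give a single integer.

7

1. 'aaacabacac' → match
2. 'caaaaabaddc' → match
3. 'caaacabdccc' → match
4. 'caaaacc' → match
5 → no match
6. 'bdcac' → match
7. 'caac' → match
8. 'aac' → no match
9. 'c' → match
Total matched: 7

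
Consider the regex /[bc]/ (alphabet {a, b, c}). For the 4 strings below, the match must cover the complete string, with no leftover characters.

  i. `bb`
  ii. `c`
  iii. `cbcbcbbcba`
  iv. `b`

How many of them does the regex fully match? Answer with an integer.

i → no match
ii → match
iii → no match
iv → match
Total matched: 2

2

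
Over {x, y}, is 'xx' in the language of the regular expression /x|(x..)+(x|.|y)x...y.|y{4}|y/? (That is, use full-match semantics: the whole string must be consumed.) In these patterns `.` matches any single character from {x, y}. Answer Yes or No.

No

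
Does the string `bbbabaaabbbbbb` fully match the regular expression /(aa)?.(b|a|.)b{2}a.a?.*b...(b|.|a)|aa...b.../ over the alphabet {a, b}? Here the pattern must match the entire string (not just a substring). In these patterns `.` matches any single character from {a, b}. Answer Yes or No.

No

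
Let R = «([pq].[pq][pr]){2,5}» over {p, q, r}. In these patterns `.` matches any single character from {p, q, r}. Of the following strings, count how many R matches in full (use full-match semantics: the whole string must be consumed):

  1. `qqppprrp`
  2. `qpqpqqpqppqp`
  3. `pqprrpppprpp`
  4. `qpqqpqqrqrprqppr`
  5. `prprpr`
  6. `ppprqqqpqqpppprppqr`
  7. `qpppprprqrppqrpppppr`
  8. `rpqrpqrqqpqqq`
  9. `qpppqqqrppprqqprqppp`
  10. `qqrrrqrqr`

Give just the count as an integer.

1 → no match
2 → no match
3 → no match
4 → no match
5 → no match
6 → no match
7 → match
8 → no match
9 → match
10 → no match
Total matched: 2

2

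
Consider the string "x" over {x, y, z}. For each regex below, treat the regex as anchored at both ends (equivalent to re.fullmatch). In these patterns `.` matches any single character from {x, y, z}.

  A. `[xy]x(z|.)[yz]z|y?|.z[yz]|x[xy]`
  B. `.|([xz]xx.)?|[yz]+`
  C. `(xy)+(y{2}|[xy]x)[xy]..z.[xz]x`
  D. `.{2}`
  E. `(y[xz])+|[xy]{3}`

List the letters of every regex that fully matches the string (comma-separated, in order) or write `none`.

B

A → no match
B → match
C → no match — must start with "xy"
D → no match
E → no match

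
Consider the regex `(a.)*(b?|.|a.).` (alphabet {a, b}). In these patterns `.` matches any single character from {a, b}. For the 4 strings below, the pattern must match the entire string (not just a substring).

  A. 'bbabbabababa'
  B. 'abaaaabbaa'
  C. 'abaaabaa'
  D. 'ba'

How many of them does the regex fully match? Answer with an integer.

A → no match
B → no match
C → match
D → match
Total matched: 2

2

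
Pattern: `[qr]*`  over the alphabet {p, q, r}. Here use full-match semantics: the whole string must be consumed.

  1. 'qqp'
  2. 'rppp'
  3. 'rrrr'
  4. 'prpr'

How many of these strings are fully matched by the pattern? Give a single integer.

1 → no match
2 → no match
3 → match
4 → no match
Total matched: 1

1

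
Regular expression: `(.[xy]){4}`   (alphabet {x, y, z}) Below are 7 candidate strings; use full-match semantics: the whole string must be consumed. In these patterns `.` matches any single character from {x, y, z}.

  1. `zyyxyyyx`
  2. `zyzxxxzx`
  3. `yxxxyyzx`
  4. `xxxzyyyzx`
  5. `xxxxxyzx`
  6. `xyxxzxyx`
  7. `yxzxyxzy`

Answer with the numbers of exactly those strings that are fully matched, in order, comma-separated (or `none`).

1, 2, 3, 5, 6, 7

1 → match
2 → match
3 → match
4 → no match
5 → match
6 → match
7 → match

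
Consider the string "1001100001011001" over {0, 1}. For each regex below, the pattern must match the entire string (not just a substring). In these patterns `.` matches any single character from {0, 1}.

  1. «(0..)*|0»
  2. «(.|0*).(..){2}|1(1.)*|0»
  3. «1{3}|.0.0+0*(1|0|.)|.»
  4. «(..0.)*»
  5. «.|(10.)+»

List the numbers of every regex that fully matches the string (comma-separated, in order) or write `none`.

1 → no match
2 → no match
3 → no match
4 → match
5 → no match

4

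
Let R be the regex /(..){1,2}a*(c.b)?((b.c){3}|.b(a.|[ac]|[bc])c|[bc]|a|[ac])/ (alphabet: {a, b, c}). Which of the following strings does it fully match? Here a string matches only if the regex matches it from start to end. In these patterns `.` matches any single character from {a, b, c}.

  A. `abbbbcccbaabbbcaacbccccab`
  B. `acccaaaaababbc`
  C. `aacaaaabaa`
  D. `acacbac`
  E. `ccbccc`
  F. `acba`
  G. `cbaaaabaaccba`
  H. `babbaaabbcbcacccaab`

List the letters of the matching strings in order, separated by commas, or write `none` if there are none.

A → no match
B → no match
C → no match
D → match
E → no match
F → no match
G → no match
H → no match

D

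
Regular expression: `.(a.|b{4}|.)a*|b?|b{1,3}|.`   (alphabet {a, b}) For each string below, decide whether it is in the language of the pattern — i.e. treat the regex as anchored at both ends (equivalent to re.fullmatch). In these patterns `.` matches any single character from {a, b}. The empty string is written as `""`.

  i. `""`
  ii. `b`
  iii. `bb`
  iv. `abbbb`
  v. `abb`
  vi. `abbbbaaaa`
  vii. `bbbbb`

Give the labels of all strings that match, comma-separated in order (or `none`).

i, ii, iii, iv, vi, vii

i → match
ii → match
iii → match
iv → match
v → no match
vi → match
vii → match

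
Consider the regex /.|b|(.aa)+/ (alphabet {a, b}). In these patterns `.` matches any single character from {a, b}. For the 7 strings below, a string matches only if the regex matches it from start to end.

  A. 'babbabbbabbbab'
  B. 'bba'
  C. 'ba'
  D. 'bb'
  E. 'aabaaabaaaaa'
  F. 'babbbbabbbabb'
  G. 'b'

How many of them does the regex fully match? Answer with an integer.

A → no match
B → no match
C → no match
D → no match
E → no match
F → no match
G → match
Total matched: 1

1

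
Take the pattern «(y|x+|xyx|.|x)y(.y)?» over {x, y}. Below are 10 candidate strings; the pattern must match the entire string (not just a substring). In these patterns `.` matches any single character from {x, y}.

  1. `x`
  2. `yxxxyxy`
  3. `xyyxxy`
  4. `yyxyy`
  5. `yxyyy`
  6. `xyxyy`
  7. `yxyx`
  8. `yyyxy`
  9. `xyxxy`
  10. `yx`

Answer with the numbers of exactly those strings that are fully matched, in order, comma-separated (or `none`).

none

1. `x` → no match
2. `yxxxyxy` → no match
3. `xyyxxy` → no match
4. `yyxyy` → no match
5. `yxyyy` → no match
6. `xyxyy` → no match
7. `yxyx` → no match
8. `yyyxy` → no match
9. `xyxxy` → no match
10. `yx` → no match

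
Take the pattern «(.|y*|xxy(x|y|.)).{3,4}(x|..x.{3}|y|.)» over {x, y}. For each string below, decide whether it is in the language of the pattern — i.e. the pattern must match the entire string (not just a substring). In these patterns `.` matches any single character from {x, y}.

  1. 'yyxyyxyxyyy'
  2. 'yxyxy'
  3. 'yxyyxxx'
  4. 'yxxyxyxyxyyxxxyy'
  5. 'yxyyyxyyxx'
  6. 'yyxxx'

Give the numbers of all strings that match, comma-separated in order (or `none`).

1, 2, 6

1 → match
2 → match
3 → no match
4 → no match
5 → no match
6 → match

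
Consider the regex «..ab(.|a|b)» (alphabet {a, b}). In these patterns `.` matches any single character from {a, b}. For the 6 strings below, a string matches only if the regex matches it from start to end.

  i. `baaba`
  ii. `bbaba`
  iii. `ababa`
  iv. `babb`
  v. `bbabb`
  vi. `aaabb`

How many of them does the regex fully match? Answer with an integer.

i → match
ii → match
iii → match
iv → no match
v → match
vi → match
Total matched: 5

5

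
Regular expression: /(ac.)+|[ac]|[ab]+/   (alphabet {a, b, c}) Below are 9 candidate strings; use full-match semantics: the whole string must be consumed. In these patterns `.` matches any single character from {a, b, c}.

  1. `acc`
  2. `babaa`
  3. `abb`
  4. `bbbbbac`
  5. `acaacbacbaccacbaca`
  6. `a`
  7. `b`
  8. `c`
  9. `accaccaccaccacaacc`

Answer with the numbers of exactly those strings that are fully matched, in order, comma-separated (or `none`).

1 → match
2 → match
3 → match
4 → no match
5 → match
6 → match
7 → match
8 → match
9 → match

1, 2, 3, 5, 6, 7, 8, 9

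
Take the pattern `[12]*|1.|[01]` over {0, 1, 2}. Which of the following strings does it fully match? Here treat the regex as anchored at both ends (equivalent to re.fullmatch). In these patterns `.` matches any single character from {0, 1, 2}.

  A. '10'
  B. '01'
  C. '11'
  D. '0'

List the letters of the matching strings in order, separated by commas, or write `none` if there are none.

A, C, D

A → match
B → no match
C → match
D → match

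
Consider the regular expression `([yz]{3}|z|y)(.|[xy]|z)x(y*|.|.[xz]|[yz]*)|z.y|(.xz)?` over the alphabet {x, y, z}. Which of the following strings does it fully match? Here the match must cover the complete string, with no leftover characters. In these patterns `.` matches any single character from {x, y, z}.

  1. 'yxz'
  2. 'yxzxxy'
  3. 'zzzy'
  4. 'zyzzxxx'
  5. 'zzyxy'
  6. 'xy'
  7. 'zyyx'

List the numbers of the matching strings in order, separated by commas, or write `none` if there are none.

1 → match
2 → no match
3 → no match
4 → match
5 → no match
6 → no match
7 → no match

1, 4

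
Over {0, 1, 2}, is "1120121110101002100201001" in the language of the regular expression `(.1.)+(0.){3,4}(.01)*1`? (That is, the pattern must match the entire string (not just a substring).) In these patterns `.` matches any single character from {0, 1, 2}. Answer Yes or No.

No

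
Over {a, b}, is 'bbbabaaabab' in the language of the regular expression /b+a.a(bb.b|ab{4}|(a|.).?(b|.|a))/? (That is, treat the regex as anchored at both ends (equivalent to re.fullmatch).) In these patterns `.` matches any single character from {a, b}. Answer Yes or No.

No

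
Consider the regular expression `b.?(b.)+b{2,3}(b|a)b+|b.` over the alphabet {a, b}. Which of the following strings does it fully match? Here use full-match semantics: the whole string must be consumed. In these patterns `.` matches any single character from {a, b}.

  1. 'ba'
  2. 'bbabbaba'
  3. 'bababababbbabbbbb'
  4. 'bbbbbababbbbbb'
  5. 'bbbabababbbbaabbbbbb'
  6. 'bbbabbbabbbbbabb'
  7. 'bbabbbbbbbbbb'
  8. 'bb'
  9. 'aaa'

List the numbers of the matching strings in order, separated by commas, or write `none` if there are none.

1 → match
2 → no match
3 → match
4 → match
5 → no match
6 → match
7 → match
8 → match
9 → no match — must start with 'b'

1, 3, 4, 6, 7, 8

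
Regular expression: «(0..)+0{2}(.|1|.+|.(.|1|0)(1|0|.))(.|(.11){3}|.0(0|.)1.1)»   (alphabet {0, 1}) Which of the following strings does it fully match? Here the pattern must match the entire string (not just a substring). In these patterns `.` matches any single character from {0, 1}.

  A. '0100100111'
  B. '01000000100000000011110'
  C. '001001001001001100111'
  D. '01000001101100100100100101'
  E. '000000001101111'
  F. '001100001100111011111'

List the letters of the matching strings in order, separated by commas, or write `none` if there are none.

A → no match
B → match
C → match
D → match
E → match
F → no match

B, C, D, E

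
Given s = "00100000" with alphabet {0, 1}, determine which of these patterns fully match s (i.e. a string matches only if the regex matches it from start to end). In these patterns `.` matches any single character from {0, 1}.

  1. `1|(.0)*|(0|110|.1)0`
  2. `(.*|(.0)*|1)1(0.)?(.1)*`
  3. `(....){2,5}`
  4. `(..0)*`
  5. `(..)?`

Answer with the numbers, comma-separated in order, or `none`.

1 → match
2 → no match
3 → match
4 → no match
5 → no match

1, 3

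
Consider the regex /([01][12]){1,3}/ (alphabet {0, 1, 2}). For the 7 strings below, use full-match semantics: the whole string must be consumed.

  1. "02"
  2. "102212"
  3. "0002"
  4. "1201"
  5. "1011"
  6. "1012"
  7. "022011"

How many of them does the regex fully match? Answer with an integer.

1 → match
2 → no match
3 → no match
4 → match
5 → no match
6 → no match
7 → no match
Total matched: 2

2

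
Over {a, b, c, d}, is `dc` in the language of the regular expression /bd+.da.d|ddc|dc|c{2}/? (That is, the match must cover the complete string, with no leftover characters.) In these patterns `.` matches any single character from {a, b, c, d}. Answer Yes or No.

Yes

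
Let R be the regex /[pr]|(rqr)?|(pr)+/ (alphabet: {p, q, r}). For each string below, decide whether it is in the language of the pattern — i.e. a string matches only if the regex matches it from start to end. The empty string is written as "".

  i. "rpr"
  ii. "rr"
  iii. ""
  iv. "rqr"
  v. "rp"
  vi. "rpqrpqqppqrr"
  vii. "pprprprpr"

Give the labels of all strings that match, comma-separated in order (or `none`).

i. "rpr" → no match
ii. "rr" → no match
iii. "" → match
iv. "rqr" → match
v. "rp" → no match
vi. "rpqrpqqppqrr" → no match
vii. "pprprprpr" → no match

iii, iv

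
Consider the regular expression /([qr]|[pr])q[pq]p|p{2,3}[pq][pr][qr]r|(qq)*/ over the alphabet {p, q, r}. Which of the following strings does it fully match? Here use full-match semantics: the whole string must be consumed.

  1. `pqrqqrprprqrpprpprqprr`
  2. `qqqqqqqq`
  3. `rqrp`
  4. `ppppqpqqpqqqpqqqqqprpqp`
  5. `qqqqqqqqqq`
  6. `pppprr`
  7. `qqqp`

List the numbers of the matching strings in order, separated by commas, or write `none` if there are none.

1 → no match
2 → match
3 → no match
4 → no match
5 → match
6 → match
7 → match

2, 5, 6, 7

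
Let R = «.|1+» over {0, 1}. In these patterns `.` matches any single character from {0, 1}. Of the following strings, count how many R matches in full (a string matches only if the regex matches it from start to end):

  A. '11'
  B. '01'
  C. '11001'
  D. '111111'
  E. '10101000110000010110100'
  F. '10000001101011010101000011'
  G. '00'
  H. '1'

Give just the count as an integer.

3

A → match
B → no match
C → no match
D → match
E → no match
F → no match
G → no match
H → match
Total matched: 3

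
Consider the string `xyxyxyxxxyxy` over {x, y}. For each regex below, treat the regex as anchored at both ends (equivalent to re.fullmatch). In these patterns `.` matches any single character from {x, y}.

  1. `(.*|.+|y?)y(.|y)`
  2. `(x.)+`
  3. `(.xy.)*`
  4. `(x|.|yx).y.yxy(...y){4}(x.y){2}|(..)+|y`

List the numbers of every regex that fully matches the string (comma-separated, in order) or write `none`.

1 → no match
2 → match
3 → no match
4 → match

2, 4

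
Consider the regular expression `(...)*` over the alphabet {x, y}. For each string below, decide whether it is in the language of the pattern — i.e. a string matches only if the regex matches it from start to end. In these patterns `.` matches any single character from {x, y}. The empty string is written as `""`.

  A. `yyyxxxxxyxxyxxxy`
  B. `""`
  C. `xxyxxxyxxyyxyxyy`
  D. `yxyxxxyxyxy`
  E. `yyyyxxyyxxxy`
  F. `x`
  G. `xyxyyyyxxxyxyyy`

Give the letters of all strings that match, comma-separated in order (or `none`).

A → no match
B. `""` → match
C → no match
D. `yxyxxxyxyxy` → no match
E. `yyyyxxyyxxxy` → match
F. `x` → no match
G → match

B, E, G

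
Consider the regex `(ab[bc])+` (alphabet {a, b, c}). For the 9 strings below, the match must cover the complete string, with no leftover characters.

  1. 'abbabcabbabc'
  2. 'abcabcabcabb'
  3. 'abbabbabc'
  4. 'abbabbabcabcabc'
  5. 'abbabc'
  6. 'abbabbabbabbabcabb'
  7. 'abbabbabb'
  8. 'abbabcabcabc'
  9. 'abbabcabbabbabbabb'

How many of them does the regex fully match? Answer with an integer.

9

1. 'abbabcabbabc' → match
2. 'abcabcabcabb' → match
3. 'abbabbabc' → match
4 → match
5. 'abbabc' → match
6 → match
7. 'abbabbabb' → match
8. 'abbabcabcabc' → match
9 → match
Total matched: 9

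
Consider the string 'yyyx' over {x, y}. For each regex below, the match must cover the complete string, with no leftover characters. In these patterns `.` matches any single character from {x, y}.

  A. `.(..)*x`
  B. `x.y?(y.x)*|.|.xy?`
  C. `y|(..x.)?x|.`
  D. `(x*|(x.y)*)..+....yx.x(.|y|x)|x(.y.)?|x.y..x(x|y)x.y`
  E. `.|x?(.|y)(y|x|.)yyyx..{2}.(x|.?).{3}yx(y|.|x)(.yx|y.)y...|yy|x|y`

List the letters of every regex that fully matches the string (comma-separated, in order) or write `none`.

A → match
B → no match
C → no match
D → no match
E → no match

A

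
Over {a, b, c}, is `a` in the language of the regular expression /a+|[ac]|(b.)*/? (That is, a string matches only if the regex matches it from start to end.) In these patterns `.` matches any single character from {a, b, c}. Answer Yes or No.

Yes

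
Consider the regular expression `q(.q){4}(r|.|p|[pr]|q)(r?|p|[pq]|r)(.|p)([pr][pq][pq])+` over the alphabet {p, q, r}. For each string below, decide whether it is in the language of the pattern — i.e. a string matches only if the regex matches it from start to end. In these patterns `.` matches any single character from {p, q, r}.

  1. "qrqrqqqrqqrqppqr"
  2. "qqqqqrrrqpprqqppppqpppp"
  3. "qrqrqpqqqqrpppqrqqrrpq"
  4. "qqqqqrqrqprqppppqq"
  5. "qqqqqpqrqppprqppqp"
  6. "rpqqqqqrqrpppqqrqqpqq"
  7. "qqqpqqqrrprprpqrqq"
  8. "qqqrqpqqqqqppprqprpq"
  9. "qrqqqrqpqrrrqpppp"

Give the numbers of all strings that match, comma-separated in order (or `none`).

1 → no match
2 → no match
3 → no match
4 → match
5 → match
6 → no match — must start with "q"
7 → no match
8 → match
9 → match

4, 5, 8, 9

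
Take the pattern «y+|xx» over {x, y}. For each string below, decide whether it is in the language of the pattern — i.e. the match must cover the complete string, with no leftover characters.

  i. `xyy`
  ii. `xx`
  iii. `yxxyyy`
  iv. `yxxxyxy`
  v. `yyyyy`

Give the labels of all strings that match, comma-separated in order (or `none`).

i. `xyy` → no match
ii. `xx` → match
iii. `yxxyyy` → no match
iv. `yxxxyxy` → no match
v. `yyyyy` → match

ii, v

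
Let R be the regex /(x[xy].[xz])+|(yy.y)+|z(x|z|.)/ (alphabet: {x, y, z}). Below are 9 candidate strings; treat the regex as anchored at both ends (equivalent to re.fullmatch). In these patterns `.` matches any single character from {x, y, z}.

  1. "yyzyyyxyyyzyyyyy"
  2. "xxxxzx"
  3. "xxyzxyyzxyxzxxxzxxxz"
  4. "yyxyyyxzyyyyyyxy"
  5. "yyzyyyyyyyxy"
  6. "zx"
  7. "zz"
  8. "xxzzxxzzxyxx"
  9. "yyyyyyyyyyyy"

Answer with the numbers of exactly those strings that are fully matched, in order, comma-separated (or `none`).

1 → match
2 → no match
3 → match
4 → no match
5 → match
6 → match
7 → match
8 → match
9 → match

1, 3, 5, 6, 7, 8, 9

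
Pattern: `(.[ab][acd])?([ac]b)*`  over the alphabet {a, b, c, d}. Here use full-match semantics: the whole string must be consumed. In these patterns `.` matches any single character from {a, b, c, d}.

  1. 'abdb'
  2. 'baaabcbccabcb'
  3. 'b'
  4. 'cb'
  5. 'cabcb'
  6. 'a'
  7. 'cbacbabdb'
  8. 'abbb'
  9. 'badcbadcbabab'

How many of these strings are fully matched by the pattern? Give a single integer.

1 → no match
2 → no match
3 → no match
4 → match
5 → no match
6 → no match
7 → no match
8 → no match
9 → no match
Total matched: 1

1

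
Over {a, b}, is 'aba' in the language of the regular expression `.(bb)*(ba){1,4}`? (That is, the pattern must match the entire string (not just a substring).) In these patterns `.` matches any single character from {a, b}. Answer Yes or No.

Yes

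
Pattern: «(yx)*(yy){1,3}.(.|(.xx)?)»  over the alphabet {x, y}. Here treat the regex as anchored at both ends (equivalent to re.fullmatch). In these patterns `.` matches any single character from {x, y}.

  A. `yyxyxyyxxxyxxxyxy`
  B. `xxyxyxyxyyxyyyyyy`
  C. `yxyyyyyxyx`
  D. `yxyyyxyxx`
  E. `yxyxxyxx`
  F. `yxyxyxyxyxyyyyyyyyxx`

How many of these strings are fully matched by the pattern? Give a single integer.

A → no match
B → no match
C → no match
D → no match
E → no match
F → match
Total matched: 1

1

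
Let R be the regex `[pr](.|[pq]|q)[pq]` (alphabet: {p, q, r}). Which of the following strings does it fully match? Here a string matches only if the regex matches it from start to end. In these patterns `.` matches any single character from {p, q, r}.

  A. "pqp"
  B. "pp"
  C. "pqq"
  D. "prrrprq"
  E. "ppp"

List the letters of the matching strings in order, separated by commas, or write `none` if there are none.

A, C, E

A → match
B → no match
C → match
D → no match
E → match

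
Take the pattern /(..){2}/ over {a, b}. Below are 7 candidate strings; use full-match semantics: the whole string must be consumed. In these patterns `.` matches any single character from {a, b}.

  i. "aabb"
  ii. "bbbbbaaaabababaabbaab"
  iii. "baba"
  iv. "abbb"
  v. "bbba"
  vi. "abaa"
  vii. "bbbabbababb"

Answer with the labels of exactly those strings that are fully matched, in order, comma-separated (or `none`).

i → match
ii → no match
iii → match
iv → match
v → match
vi → match
vii → no match

i, iii, iv, v, vi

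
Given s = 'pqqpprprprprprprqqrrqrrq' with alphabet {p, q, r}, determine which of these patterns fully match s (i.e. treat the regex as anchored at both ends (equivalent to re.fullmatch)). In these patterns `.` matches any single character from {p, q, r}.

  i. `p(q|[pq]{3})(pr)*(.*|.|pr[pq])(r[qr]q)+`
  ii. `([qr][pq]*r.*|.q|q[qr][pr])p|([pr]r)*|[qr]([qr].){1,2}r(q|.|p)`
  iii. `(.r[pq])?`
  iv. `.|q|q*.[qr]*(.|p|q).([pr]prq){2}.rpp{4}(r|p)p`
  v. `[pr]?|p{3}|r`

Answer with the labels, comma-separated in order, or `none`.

i → match
ii → no match
iii → no match
iv → no match
v → no match

i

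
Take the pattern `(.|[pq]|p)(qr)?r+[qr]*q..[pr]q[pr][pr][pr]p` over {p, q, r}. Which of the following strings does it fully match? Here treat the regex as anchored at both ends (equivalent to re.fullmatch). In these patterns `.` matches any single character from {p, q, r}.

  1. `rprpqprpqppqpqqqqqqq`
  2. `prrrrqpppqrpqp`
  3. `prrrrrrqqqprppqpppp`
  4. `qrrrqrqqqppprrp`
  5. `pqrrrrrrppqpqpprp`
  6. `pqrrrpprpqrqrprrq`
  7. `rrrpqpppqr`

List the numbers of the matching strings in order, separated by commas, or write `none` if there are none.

none

1 → no match — must end with `p`
2 → no match
3 → no match
4 → no match
5 → no match
6 → no match — must end with `p`
7. `rrrpqpppqr` → no match — must end with `p`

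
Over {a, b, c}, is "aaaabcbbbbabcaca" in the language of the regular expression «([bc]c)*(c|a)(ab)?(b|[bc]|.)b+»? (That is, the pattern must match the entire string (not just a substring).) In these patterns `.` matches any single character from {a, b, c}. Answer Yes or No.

Every match must end with "b", but "aaaabcbbbbabcaca" does not.

No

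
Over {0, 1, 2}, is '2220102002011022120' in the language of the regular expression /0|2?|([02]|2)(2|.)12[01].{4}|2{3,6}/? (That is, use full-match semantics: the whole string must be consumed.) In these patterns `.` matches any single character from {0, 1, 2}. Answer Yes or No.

No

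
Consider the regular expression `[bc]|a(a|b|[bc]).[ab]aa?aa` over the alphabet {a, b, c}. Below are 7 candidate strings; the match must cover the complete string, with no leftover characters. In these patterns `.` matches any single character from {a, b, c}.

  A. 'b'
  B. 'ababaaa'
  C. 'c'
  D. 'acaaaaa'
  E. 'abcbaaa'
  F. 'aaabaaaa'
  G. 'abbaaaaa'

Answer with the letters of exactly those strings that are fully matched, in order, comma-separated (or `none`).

A → match
B → match
C → match
D → match
E → match
F → match
G → match

A, B, C, D, E, F, G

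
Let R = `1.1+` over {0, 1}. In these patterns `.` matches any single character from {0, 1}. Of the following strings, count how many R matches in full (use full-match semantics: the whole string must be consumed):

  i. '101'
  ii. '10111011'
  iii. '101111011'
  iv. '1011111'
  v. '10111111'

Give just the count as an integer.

i. '101' → match
ii. '10111011' → no match
iii. '101111011' → no match
iv. '1011111' → match
v. '10111111' → match
Total matched: 3

3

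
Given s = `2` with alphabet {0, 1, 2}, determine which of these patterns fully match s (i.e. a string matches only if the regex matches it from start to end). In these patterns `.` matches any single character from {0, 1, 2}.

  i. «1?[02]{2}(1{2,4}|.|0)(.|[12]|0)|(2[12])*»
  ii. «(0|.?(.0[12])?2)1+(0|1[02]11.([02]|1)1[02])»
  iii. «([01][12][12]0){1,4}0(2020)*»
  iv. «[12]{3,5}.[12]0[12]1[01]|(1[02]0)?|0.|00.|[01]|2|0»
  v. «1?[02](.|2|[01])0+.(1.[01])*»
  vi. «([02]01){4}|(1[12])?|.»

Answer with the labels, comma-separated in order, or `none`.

i → no match
ii → no match
iii → no match
iv → match
v → no match
vi → match

iv, vi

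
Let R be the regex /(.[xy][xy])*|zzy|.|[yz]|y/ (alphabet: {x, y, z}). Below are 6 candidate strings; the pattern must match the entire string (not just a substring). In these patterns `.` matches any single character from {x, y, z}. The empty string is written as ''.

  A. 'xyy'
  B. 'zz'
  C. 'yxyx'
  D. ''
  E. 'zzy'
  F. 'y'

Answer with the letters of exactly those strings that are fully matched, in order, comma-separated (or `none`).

A. 'xyy' → match
B. 'zz' → no match
C. 'yxyx' → no match
D. '' → match
E. 'zzy' → match
F. 'y' → match

A, D, E, F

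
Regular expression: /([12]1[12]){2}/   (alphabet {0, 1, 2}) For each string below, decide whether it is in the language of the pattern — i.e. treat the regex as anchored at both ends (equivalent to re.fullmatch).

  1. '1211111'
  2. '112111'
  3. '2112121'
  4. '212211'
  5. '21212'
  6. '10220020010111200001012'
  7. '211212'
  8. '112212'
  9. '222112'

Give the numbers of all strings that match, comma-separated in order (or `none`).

1 → no match
2 → match
3 → no match
4 → match
5 → no match
6 → no match
7 → match
8 → match
9 → no match

2, 4, 7, 8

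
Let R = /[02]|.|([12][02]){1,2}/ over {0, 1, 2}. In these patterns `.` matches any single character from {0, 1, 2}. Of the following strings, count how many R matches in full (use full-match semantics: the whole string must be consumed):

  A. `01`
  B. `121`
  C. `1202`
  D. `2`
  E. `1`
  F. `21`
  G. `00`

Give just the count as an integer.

2

A. `01` → no match
B. `121` → no match
C. `1202` → no match
D. `2` → match
E. `1` → match
F. `21` → no match
G. `00` → no match
Total matched: 2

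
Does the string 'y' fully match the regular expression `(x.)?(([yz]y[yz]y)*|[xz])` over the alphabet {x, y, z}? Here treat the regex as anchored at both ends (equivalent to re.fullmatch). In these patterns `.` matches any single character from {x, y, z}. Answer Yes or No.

No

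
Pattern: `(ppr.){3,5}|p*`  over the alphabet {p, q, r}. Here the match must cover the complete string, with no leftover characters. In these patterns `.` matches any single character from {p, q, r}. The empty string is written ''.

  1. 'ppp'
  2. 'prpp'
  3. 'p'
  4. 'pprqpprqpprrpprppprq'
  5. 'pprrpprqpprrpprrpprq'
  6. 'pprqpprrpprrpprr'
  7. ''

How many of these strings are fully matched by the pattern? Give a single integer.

1 → match
2 → no match
3 → match
4 → match
5 → match
6 → match
7 → match
Total matched: 6

6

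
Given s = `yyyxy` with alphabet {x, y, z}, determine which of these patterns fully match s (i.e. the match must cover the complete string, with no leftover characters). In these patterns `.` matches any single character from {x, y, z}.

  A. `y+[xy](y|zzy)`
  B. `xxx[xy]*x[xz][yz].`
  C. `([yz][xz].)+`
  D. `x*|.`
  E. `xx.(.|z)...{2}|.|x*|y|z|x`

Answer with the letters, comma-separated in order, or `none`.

A

A → match
B → no match — must start with `xxx`
C → no match
D → no match
E → no match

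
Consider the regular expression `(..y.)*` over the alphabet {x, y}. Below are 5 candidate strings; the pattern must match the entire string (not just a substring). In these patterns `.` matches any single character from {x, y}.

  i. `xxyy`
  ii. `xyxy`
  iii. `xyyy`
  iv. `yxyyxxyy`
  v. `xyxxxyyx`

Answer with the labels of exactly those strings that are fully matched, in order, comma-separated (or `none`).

i. `xxyy` → match
ii. `xyxy` → no match
iii. `xyyy` → match
iv. `yxyyxxyy` → match
v. `xyxxxyyx` → no match

i, iii, iv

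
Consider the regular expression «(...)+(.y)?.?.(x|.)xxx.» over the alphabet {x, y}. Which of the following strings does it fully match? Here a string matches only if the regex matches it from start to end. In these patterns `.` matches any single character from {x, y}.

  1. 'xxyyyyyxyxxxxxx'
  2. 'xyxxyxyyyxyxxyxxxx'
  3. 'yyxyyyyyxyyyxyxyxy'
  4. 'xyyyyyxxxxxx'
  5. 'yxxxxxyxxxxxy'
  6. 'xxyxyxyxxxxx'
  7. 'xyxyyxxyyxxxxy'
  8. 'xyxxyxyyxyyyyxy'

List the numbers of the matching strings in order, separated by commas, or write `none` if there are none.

1, 2, 4, 5, 6, 7

1 → match
2 → match
3 → no match
4 → match
5 → match
6 → match
7 → match
8 → no match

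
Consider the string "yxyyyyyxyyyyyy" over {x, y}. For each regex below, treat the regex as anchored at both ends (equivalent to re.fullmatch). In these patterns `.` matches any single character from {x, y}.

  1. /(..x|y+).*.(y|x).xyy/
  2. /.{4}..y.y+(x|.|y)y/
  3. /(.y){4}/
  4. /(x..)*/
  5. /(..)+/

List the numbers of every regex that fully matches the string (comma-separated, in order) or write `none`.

1 → no match — must end with "xyy"
2 → match
3 → no match
4 → no match
5 → match

2, 5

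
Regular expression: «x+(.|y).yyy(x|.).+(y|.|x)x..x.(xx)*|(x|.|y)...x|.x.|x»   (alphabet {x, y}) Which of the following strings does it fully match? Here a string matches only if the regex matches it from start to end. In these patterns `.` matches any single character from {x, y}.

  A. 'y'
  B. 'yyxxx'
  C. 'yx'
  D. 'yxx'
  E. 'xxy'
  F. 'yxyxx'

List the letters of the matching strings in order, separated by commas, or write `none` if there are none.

A → no match
B → match
C → no match
D → match
E → match
F → match

B, D, E, F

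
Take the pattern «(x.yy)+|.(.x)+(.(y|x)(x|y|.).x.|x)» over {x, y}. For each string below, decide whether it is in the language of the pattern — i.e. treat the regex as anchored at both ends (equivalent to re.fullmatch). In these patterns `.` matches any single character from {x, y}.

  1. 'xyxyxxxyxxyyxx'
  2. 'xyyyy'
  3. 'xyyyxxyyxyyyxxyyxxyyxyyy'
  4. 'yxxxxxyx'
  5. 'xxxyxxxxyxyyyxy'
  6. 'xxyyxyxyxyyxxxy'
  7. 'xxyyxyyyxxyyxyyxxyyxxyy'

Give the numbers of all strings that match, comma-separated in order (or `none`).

1 → no match
2 → no match
3 → match
4 → no match
5 → no match
6 → no match
7 → no match

3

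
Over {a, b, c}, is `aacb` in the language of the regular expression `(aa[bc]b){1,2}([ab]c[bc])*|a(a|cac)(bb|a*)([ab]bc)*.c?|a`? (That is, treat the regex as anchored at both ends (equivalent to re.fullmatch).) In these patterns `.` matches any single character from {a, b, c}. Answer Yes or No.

Yes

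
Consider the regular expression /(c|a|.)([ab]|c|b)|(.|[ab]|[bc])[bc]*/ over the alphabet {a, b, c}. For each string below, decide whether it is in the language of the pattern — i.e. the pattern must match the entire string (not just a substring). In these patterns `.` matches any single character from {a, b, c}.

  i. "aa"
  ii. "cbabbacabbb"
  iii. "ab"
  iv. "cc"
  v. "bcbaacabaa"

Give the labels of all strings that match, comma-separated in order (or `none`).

i → match
ii → no match
iii → match
iv → match
v → no match

i, iii, iv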